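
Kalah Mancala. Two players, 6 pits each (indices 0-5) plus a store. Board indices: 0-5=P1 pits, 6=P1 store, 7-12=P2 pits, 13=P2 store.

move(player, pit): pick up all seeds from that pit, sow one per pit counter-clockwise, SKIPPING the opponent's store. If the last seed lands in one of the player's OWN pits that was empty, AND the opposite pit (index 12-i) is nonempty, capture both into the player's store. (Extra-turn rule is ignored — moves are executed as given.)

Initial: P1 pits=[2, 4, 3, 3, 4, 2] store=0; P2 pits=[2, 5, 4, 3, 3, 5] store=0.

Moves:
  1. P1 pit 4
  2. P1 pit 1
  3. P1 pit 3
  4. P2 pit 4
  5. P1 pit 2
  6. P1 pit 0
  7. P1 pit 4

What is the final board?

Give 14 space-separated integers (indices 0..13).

Move 1: P1 pit4 -> P1=[2,4,3,3,0,3](1) P2=[3,6,4,3,3,5](0)
Move 2: P1 pit1 -> P1=[2,0,4,4,1,4](1) P2=[3,6,4,3,3,5](0)
Move 3: P1 pit3 -> P1=[2,0,4,0,2,5](2) P2=[4,6,4,3,3,5](0)
Move 4: P2 pit4 -> P1=[3,0,4,0,2,5](2) P2=[4,6,4,3,0,6](1)
Move 5: P1 pit2 -> P1=[3,0,0,1,3,6](3) P2=[4,6,4,3,0,6](1)
Move 6: P1 pit0 -> P1=[0,1,1,2,3,6](3) P2=[4,6,4,3,0,6](1)
Move 7: P1 pit4 -> P1=[0,1,1,2,0,7](4) P2=[5,6,4,3,0,6](1)

Answer: 0 1 1 2 0 7 4 5 6 4 3 0 6 1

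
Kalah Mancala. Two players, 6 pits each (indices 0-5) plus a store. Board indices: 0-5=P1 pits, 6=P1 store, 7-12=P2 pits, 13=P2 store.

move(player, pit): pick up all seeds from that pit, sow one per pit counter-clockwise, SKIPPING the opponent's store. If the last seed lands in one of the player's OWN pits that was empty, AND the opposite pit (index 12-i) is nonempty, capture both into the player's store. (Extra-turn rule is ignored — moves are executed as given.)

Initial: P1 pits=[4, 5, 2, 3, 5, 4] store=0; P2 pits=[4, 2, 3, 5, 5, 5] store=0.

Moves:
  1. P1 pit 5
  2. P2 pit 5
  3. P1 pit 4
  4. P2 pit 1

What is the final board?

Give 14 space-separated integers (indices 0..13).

Answer: 0 6 3 4 0 1 2 6 0 6 6 6 0 7

Derivation:
Move 1: P1 pit5 -> P1=[4,5,2,3,5,0](1) P2=[5,3,4,5,5,5](0)
Move 2: P2 pit5 -> P1=[5,6,3,4,5,0](1) P2=[5,3,4,5,5,0](1)
Move 3: P1 pit4 -> P1=[5,6,3,4,0,1](2) P2=[6,4,5,5,5,0](1)
Move 4: P2 pit1 -> P1=[0,6,3,4,0,1](2) P2=[6,0,6,6,6,0](7)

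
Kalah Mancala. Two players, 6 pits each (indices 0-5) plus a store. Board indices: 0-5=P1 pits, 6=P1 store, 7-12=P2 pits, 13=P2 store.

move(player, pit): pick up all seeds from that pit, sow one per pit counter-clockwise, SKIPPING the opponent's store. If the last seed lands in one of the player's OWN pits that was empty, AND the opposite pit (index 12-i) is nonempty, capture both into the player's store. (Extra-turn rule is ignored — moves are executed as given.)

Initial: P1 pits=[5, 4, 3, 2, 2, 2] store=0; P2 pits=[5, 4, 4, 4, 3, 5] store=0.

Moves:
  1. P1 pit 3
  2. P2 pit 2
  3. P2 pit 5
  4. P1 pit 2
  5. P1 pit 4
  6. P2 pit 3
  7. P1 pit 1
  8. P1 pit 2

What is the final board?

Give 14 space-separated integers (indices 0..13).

Move 1: P1 pit3 -> P1=[5,4,3,0,3,3](0) P2=[5,4,4,4,3,5](0)
Move 2: P2 pit2 -> P1=[5,4,3,0,3,3](0) P2=[5,4,0,5,4,6](1)
Move 3: P2 pit5 -> P1=[6,5,4,1,4,3](0) P2=[5,4,0,5,4,0](2)
Move 4: P1 pit2 -> P1=[6,5,0,2,5,4](1) P2=[5,4,0,5,4,0](2)
Move 5: P1 pit4 -> P1=[6,5,0,2,0,5](2) P2=[6,5,1,5,4,0](2)
Move 6: P2 pit3 -> P1=[7,6,0,2,0,5](2) P2=[6,5,1,0,5,1](3)
Move 7: P1 pit1 -> P1=[7,0,1,3,1,6](3) P2=[7,5,1,0,5,1](3)
Move 8: P1 pit2 -> P1=[7,0,0,4,1,6](3) P2=[7,5,1,0,5,1](3)

Answer: 7 0 0 4 1 6 3 7 5 1 0 5 1 3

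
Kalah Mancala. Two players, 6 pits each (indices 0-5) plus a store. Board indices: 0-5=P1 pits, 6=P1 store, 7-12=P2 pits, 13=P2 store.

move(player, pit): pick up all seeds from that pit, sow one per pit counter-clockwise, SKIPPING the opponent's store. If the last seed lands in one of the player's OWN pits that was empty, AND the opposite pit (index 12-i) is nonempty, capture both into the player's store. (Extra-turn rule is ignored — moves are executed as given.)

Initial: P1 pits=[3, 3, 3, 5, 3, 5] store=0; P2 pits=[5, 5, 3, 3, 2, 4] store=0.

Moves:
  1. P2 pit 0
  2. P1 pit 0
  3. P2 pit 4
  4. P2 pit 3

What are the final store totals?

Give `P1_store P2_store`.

Move 1: P2 pit0 -> P1=[3,3,3,5,3,5](0) P2=[0,6,4,4,3,5](0)
Move 2: P1 pit0 -> P1=[0,4,4,6,3,5](0) P2=[0,6,4,4,3,5](0)
Move 3: P2 pit4 -> P1=[1,4,4,6,3,5](0) P2=[0,6,4,4,0,6](1)
Move 4: P2 pit3 -> P1=[2,4,4,6,3,5](0) P2=[0,6,4,0,1,7](2)

Answer: 0 2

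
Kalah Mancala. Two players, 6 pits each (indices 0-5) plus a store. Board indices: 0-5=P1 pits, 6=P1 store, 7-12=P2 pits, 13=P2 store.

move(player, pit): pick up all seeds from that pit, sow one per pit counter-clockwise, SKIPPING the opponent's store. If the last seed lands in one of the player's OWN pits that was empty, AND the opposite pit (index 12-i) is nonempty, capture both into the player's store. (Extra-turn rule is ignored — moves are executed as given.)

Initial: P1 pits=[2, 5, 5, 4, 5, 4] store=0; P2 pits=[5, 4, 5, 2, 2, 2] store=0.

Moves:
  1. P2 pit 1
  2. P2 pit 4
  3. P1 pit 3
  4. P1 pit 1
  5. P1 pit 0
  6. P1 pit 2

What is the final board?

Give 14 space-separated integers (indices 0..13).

Answer: 0 1 0 3 8 7 3 7 1 7 3 0 4 1

Derivation:
Move 1: P2 pit1 -> P1=[2,5,5,4,5,4](0) P2=[5,0,6,3,3,3](0)
Move 2: P2 pit4 -> P1=[3,5,5,4,5,4](0) P2=[5,0,6,3,0,4](1)
Move 3: P1 pit3 -> P1=[3,5,5,0,6,5](1) P2=[6,0,6,3,0,4](1)
Move 4: P1 pit1 -> P1=[3,0,6,1,7,6](2) P2=[6,0,6,3,0,4](1)
Move 5: P1 pit0 -> P1=[0,1,7,2,7,6](2) P2=[6,0,6,3,0,4](1)
Move 6: P1 pit2 -> P1=[0,1,0,3,8,7](3) P2=[7,1,7,3,0,4](1)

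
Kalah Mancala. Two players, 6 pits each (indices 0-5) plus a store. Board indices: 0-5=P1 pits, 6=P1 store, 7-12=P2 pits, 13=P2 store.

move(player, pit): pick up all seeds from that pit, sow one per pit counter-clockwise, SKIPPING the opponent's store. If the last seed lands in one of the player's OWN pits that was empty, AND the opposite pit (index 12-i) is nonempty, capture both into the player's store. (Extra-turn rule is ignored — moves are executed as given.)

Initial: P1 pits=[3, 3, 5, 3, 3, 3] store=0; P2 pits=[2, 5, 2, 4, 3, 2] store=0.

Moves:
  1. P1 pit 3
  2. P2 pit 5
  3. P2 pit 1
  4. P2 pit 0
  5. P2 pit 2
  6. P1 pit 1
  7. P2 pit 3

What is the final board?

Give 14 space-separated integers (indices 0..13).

Move 1: P1 pit3 -> P1=[3,3,5,0,4,4](1) P2=[2,5,2,4,3,2](0)
Move 2: P2 pit5 -> P1=[4,3,5,0,4,4](1) P2=[2,5,2,4,3,0](1)
Move 3: P2 pit1 -> P1=[4,3,5,0,4,4](1) P2=[2,0,3,5,4,1](2)
Move 4: P2 pit0 -> P1=[4,3,5,0,4,4](1) P2=[0,1,4,5,4,1](2)
Move 5: P2 pit2 -> P1=[4,3,5,0,4,4](1) P2=[0,1,0,6,5,2](3)
Move 6: P1 pit1 -> P1=[4,0,6,1,5,4](1) P2=[0,1,0,6,5,2](3)
Move 7: P2 pit3 -> P1=[5,1,7,1,5,4](1) P2=[0,1,0,0,6,3](4)

Answer: 5 1 7 1 5 4 1 0 1 0 0 6 3 4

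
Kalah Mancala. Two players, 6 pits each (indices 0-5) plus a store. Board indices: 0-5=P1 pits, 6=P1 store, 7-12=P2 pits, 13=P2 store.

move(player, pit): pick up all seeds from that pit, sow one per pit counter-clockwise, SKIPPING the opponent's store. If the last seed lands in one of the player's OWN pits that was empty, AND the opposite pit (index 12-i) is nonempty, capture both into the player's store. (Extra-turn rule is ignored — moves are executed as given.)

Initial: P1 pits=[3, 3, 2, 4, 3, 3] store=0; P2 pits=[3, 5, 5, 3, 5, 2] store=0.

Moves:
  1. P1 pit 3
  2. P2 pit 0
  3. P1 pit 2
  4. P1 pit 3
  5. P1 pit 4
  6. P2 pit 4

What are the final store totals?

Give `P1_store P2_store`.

Answer: 2 1

Derivation:
Move 1: P1 pit3 -> P1=[3,3,2,0,4,4](1) P2=[4,5,5,3,5,2](0)
Move 2: P2 pit0 -> P1=[3,3,2,0,4,4](1) P2=[0,6,6,4,6,2](0)
Move 3: P1 pit2 -> P1=[3,3,0,1,5,4](1) P2=[0,6,6,4,6,2](0)
Move 4: P1 pit3 -> P1=[3,3,0,0,6,4](1) P2=[0,6,6,4,6,2](0)
Move 5: P1 pit4 -> P1=[3,3,0,0,0,5](2) P2=[1,7,7,5,6,2](0)
Move 6: P2 pit4 -> P1=[4,4,1,1,0,5](2) P2=[1,7,7,5,0,3](1)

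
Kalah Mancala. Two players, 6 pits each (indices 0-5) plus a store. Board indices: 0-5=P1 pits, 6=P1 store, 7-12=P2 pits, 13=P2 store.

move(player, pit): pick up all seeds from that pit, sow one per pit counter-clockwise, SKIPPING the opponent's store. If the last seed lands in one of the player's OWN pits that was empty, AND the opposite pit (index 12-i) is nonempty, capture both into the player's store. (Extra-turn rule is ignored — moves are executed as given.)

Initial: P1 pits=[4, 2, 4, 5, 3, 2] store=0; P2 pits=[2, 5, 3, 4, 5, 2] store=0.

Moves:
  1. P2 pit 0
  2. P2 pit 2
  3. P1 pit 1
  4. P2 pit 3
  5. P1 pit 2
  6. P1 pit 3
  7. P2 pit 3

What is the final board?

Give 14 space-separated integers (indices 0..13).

Move 1: P2 pit0 -> P1=[4,2,4,5,3,2](0) P2=[0,6,4,4,5,2](0)
Move 2: P2 pit2 -> P1=[4,2,4,5,3,2](0) P2=[0,6,0,5,6,3](1)
Move 3: P1 pit1 -> P1=[4,0,5,6,3,2](0) P2=[0,6,0,5,6,3](1)
Move 4: P2 pit3 -> P1=[5,1,5,6,3,2](0) P2=[0,6,0,0,7,4](2)
Move 5: P1 pit2 -> P1=[5,1,0,7,4,3](1) P2=[1,6,0,0,7,4](2)
Move 6: P1 pit3 -> P1=[5,1,0,0,5,4](2) P2=[2,7,1,1,7,4](2)
Move 7: P2 pit3 -> P1=[5,1,0,0,5,4](2) P2=[2,7,1,0,8,4](2)

Answer: 5 1 0 0 5 4 2 2 7 1 0 8 4 2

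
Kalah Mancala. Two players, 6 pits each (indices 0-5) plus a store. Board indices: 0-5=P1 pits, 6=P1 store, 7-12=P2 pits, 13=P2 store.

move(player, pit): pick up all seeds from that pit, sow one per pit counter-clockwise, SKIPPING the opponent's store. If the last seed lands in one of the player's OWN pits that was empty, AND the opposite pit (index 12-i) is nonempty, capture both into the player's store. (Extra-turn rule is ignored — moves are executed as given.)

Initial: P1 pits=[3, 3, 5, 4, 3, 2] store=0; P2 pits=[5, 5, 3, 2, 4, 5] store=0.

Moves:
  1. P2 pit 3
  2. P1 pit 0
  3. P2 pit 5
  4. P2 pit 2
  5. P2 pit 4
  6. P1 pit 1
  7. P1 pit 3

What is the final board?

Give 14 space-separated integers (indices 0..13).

Answer: 1 0 9 0 6 4 2 7 6 1 2 1 1 4

Derivation:
Move 1: P2 pit3 -> P1=[3,3,5,4,3,2](0) P2=[5,5,3,0,5,6](0)
Move 2: P1 pit0 -> P1=[0,4,6,5,3,2](0) P2=[5,5,3,0,5,6](0)
Move 3: P2 pit5 -> P1=[1,5,7,6,4,2](0) P2=[5,5,3,0,5,0](1)
Move 4: P2 pit2 -> P1=[0,5,7,6,4,2](0) P2=[5,5,0,1,6,0](3)
Move 5: P2 pit4 -> P1=[1,6,8,7,4,2](0) P2=[5,5,0,1,0,1](4)
Move 6: P1 pit1 -> P1=[1,0,9,8,5,3](1) P2=[6,5,0,1,0,1](4)
Move 7: P1 pit3 -> P1=[1,0,9,0,6,4](2) P2=[7,6,1,2,1,1](4)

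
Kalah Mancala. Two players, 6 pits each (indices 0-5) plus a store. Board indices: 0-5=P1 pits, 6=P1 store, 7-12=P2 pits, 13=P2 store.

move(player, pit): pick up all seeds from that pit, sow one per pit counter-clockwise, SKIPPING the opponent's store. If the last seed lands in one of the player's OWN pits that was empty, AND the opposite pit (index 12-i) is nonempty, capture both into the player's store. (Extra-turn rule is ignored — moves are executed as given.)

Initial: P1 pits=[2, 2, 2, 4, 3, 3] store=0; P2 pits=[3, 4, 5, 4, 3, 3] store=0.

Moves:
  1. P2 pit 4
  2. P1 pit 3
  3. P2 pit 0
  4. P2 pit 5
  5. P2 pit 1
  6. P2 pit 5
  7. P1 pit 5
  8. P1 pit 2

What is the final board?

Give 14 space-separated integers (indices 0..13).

Answer: 4 1 0 1 5 0 4 0 1 8 6 1 0 7

Derivation:
Move 1: P2 pit4 -> P1=[3,2,2,4,3,3](0) P2=[3,4,5,4,0,4](1)
Move 2: P1 pit3 -> P1=[3,2,2,0,4,4](1) P2=[4,4,5,4,0,4](1)
Move 3: P2 pit0 -> P1=[3,0,2,0,4,4](1) P2=[0,5,6,5,0,4](4)
Move 4: P2 pit5 -> P1=[4,1,3,0,4,4](1) P2=[0,5,6,5,0,0](5)
Move 5: P2 pit1 -> P1=[4,1,3,0,4,4](1) P2=[0,0,7,6,1,1](6)
Move 6: P2 pit5 -> P1=[4,1,3,0,4,4](1) P2=[0,0,7,6,1,0](7)
Move 7: P1 pit5 -> P1=[4,1,3,0,4,0](2) P2=[1,1,8,6,1,0](7)
Move 8: P1 pit2 -> P1=[4,1,0,1,5,0](4) P2=[0,1,8,6,1,0](7)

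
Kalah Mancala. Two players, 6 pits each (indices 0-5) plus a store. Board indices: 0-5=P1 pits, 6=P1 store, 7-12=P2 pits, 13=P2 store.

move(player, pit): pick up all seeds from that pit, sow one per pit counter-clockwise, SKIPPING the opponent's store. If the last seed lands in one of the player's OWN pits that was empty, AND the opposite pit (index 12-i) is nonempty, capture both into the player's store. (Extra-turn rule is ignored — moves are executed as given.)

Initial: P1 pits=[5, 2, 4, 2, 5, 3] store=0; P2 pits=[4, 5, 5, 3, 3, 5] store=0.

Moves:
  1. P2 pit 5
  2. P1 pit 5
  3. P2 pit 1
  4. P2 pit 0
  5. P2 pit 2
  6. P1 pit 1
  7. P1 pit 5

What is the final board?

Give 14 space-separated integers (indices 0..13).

Move 1: P2 pit5 -> P1=[6,3,5,3,5,3](0) P2=[4,5,5,3,3,0](1)
Move 2: P1 pit5 -> P1=[6,3,5,3,5,0](1) P2=[5,6,5,3,3,0](1)
Move 3: P2 pit1 -> P1=[7,3,5,3,5,0](1) P2=[5,0,6,4,4,1](2)
Move 4: P2 pit0 -> P1=[7,3,5,3,5,0](1) P2=[0,1,7,5,5,2](2)
Move 5: P2 pit2 -> P1=[8,4,6,3,5,0](1) P2=[0,1,0,6,6,3](3)
Move 6: P1 pit1 -> P1=[8,0,7,4,6,1](1) P2=[0,1,0,6,6,3](3)
Move 7: P1 pit5 -> P1=[8,0,7,4,6,0](2) P2=[0,1,0,6,6,3](3)

Answer: 8 0 7 4 6 0 2 0 1 0 6 6 3 3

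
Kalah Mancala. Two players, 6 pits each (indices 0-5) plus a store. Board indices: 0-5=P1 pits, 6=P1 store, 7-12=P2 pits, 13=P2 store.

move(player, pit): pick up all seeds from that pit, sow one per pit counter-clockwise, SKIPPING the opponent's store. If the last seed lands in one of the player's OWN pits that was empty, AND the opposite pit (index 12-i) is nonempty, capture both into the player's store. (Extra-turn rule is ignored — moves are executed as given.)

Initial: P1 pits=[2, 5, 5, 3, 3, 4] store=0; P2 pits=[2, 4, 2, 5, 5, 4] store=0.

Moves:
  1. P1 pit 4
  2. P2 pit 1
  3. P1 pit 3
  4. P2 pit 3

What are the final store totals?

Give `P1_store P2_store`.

Answer: 2 1

Derivation:
Move 1: P1 pit4 -> P1=[2,5,5,3,0,5](1) P2=[3,4,2,5,5,4](0)
Move 2: P2 pit1 -> P1=[2,5,5,3,0,5](1) P2=[3,0,3,6,6,5](0)
Move 3: P1 pit3 -> P1=[2,5,5,0,1,6](2) P2=[3,0,3,6,6,5](0)
Move 4: P2 pit3 -> P1=[3,6,6,0,1,6](2) P2=[3,0,3,0,7,6](1)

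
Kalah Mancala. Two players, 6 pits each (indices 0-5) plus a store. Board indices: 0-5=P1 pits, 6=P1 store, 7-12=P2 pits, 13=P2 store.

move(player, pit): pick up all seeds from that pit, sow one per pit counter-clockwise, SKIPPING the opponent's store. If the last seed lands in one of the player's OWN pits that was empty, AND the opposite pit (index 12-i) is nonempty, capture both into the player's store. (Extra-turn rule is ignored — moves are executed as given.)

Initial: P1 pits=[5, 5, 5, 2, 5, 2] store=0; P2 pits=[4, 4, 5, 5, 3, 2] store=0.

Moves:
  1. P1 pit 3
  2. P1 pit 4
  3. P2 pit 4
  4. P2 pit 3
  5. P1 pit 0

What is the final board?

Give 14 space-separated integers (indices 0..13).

Move 1: P1 pit3 -> P1=[5,5,5,0,6,3](0) P2=[4,4,5,5,3,2](0)
Move 2: P1 pit4 -> P1=[5,5,5,0,0,4](1) P2=[5,5,6,6,3,2](0)
Move 3: P2 pit4 -> P1=[6,5,5,0,0,4](1) P2=[5,5,6,6,0,3](1)
Move 4: P2 pit3 -> P1=[7,6,6,0,0,4](1) P2=[5,5,6,0,1,4](2)
Move 5: P1 pit0 -> P1=[0,7,7,1,1,5](2) P2=[6,5,6,0,1,4](2)

Answer: 0 7 7 1 1 5 2 6 5 6 0 1 4 2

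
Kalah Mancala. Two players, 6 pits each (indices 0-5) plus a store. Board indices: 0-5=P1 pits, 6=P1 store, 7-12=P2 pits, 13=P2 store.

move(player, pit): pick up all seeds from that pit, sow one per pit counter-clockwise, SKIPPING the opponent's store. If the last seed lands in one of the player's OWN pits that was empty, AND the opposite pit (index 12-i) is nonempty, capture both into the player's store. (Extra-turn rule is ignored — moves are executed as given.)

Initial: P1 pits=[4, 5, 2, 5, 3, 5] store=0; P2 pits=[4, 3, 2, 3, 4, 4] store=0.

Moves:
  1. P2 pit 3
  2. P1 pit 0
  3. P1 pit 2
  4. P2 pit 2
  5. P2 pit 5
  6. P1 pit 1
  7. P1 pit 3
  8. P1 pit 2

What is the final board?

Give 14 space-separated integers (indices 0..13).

Move 1: P2 pit3 -> P1=[4,5,2,5,3,5](0) P2=[4,3,2,0,5,5](1)
Move 2: P1 pit0 -> P1=[0,6,3,6,4,5](0) P2=[4,3,2,0,5,5](1)
Move 3: P1 pit2 -> P1=[0,6,0,7,5,6](0) P2=[4,3,2,0,5,5](1)
Move 4: P2 pit2 -> P1=[0,6,0,7,5,6](0) P2=[4,3,0,1,6,5](1)
Move 5: P2 pit5 -> P1=[1,7,1,8,5,6](0) P2=[4,3,0,1,6,0](2)
Move 6: P1 pit1 -> P1=[1,0,2,9,6,7](1) P2=[5,4,0,1,6,0](2)
Move 7: P1 pit3 -> P1=[1,0,2,0,7,8](2) P2=[6,5,1,2,7,1](2)
Move 8: P1 pit2 -> P1=[1,0,0,1,8,8](2) P2=[6,5,1,2,7,1](2)

Answer: 1 0 0 1 8 8 2 6 5 1 2 7 1 2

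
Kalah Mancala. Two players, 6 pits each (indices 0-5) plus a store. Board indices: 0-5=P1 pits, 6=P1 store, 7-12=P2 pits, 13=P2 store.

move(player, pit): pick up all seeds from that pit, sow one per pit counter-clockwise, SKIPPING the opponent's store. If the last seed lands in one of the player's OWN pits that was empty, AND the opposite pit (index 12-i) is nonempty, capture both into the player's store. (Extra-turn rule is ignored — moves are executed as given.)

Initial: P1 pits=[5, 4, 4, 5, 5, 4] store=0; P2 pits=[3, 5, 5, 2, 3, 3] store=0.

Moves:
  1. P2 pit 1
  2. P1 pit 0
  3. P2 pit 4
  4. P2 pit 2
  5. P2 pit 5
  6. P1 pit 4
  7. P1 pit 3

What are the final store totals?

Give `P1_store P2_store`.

Move 1: P2 pit1 -> P1=[5,4,4,5,5,4](0) P2=[3,0,6,3,4,4](1)
Move 2: P1 pit0 -> P1=[0,5,5,6,6,5](0) P2=[3,0,6,3,4,4](1)
Move 3: P2 pit4 -> P1=[1,6,5,6,6,5](0) P2=[3,0,6,3,0,5](2)
Move 4: P2 pit2 -> P1=[2,7,5,6,6,5](0) P2=[3,0,0,4,1,6](3)
Move 5: P2 pit5 -> P1=[3,8,6,7,7,5](0) P2=[3,0,0,4,1,0](4)
Move 6: P1 pit4 -> P1=[3,8,6,7,0,6](1) P2=[4,1,1,5,2,0](4)
Move 7: P1 pit3 -> P1=[3,8,6,0,1,7](2) P2=[5,2,2,6,2,0](4)

Answer: 2 4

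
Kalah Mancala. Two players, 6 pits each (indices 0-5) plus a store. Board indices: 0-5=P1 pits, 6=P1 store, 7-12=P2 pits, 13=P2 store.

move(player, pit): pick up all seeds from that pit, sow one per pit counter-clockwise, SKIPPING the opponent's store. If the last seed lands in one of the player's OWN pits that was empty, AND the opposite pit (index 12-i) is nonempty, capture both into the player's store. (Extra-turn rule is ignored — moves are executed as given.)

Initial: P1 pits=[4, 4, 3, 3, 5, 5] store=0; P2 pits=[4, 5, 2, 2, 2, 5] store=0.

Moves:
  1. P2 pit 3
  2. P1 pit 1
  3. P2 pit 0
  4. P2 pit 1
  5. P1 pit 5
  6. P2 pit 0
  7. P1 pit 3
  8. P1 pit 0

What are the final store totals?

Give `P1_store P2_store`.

Answer: 2 1

Derivation:
Move 1: P2 pit3 -> P1=[4,4,3,3,5,5](0) P2=[4,5,2,0,3,6](0)
Move 2: P1 pit1 -> P1=[4,0,4,4,6,6](0) P2=[4,5,2,0,3,6](0)
Move 3: P2 pit0 -> P1=[4,0,4,4,6,6](0) P2=[0,6,3,1,4,6](0)
Move 4: P2 pit1 -> P1=[5,0,4,4,6,6](0) P2=[0,0,4,2,5,7](1)
Move 5: P1 pit5 -> P1=[5,0,4,4,6,0](1) P2=[1,1,5,3,6,7](1)
Move 6: P2 pit0 -> P1=[5,0,4,4,6,0](1) P2=[0,2,5,3,6,7](1)
Move 7: P1 pit3 -> P1=[5,0,4,0,7,1](2) P2=[1,2,5,3,6,7](1)
Move 8: P1 pit0 -> P1=[0,1,5,1,8,2](2) P2=[1,2,5,3,6,7](1)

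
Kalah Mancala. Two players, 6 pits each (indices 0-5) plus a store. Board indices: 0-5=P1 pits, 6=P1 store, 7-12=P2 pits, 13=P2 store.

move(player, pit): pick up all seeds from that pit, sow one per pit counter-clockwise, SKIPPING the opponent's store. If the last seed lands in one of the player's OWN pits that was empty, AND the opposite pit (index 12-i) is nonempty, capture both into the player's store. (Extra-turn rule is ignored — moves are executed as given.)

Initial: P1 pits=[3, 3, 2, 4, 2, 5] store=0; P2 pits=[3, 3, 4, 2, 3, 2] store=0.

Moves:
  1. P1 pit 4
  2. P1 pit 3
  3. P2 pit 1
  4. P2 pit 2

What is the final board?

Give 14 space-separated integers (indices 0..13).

Move 1: P1 pit4 -> P1=[3,3,2,4,0,6](1) P2=[3,3,4,2,3,2](0)
Move 2: P1 pit3 -> P1=[3,3,2,0,1,7](2) P2=[4,3,4,2,3,2](0)
Move 3: P2 pit1 -> P1=[3,3,2,0,1,7](2) P2=[4,0,5,3,4,2](0)
Move 4: P2 pit2 -> P1=[4,3,2,0,1,7](2) P2=[4,0,0,4,5,3](1)

Answer: 4 3 2 0 1 7 2 4 0 0 4 5 3 1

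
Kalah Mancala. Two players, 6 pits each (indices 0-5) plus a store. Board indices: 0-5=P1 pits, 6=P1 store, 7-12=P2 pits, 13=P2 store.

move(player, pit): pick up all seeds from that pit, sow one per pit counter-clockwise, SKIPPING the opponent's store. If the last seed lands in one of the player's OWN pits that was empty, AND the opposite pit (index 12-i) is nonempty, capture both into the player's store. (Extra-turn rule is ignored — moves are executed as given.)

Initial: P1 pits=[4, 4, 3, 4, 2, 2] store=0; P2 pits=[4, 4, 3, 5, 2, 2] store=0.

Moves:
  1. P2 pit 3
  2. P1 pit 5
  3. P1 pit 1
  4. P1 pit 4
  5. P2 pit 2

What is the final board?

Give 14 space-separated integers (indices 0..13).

Answer: 5 0 4 5 0 2 3 6 4 0 1 4 4 1

Derivation:
Move 1: P2 pit3 -> P1=[5,5,3,4,2,2](0) P2=[4,4,3,0,3,3](1)
Move 2: P1 pit5 -> P1=[5,5,3,4,2,0](1) P2=[5,4,3,0,3,3](1)
Move 3: P1 pit1 -> P1=[5,0,4,5,3,1](2) P2=[5,4,3,0,3,3](1)
Move 4: P1 pit4 -> P1=[5,0,4,5,0,2](3) P2=[6,4,3,0,3,3](1)
Move 5: P2 pit2 -> P1=[5,0,4,5,0,2](3) P2=[6,4,0,1,4,4](1)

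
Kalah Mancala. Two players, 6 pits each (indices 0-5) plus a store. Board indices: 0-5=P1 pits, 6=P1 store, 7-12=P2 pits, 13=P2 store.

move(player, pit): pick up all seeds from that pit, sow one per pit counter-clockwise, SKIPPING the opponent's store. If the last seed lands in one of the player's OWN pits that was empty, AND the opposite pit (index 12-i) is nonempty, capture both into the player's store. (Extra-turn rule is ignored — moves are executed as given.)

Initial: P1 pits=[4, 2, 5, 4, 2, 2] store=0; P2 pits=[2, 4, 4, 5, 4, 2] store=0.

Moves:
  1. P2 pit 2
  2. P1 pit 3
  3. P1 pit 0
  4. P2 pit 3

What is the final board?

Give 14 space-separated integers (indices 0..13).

Move 1: P2 pit2 -> P1=[4,2,5,4,2,2](0) P2=[2,4,0,6,5,3](1)
Move 2: P1 pit3 -> P1=[4,2,5,0,3,3](1) P2=[3,4,0,6,5,3](1)
Move 3: P1 pit0 -> P1=[0,3,6,1,4,3](1) P2=[3,4,0,6,5,3](1)
Move 4: P2 pit3 -> P1=[1,4,7,1,4,3](1) P2=[3,4,0,0,6,4](2)

Answer: 1 4 7 1 4 3 1 3 4 0 0 6 4 2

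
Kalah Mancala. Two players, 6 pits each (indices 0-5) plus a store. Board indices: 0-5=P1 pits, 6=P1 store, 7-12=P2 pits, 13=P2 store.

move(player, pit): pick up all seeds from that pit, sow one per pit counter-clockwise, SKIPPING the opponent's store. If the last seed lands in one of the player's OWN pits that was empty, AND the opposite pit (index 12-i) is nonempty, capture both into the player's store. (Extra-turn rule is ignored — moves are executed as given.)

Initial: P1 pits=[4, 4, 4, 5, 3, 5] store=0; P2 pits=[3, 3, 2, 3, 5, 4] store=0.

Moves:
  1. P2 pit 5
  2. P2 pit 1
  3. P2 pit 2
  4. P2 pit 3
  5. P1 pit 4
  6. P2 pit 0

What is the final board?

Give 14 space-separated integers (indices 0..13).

Move 1: P2 pit5 -> P1=[5,5,5,5,3,5](0) P2=[3,3,2,3,5,0](1)
Move 2: P2 pit1 -> P1=[5,5,5,5,3,5](0) P2=[3,0,3,4,6,0](1)
Move 3: P2 pit2 -> P1=[0,5,5,5,3,5](0) P2=[3,0,0,5,7,0](7)
Move 4: P2 pit3 -> P1=[1,6,5,5,3,5](0) P2=[3,0,0,0,8,1](8)
Move 5: P1 pit4 -> P1=[1,6,5,5,0,6](1) P2=[4,0,0,0,8,1](8)
Move 6: P2 pit0 -> P1=[1,6,5,5,0,6](1) P2=[0,1,1,1,9,1](8)

Answer: 1 6 5 5 0 6 1 0 1 1 1 9 1 8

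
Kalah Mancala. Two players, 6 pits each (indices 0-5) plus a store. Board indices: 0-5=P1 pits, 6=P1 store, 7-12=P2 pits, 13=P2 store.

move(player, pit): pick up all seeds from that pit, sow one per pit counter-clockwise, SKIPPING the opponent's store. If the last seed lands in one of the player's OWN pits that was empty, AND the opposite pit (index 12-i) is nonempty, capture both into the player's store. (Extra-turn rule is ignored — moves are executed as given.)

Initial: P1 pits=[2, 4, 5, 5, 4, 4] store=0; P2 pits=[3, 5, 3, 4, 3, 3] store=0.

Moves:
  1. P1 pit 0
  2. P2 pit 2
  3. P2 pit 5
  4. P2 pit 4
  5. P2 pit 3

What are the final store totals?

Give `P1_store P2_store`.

Move 1: P1 pit0 -> P1=[0,5,6,5,4,4](0) P2=[3,5,3,4,3,3](0)
Move 2: P2 pit2 -> P1=[0,5,6,5,4,4](0) P2=[3,5,0,5,4,4](0)
Move 3: P2 pit5 -> P1=[1,6,7,5,4,4](0) P2=[3,5,0,5,4,0](1)
Move 4: P2 pit4 -> P1=[2,7,7,5,4,4](0) P2=[3,5,0,5,0,1](2)
Move 5: P2 pit3 -> P1=[3,8,7,5,4,4](0) P2=[3,5,0,0,1,2](3)

Answer: 0 3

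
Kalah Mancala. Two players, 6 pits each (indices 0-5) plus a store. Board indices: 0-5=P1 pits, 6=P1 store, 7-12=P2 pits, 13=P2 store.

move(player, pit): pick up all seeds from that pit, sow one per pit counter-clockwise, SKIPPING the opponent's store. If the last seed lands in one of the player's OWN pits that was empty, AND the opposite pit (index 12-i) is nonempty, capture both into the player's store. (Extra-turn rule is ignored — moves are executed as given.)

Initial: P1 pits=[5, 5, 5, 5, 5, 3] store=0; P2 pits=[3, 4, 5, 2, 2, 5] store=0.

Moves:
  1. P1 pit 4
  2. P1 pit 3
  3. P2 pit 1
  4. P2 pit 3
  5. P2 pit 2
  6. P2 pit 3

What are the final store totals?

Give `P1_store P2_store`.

Move 1: P1 pit4 -> P1=[5,5,5,5,0,4](1) P2=[4,5,6,2,2,5](0)
Move 2: P1 pit3 -> P1=[5,5,5,0,1,5](2) P2=[5,6,6,2,2,5](0)
Move 3: P2 pit1 -> P1=[6,5,5,0,1,5](2) P2=[5,0,7,3,3,6](1)
Move 4: P2 pit3 -> P1=[6,5,5,0,1,5](2) P2=[5,0,7,0,4,7](2)
Move 5: P2 pit2 -> P1=[7,6,6,0,1,5](2) P2=[5,0,0,1,5,8](3)
Move 6: P2 pit3 -> P1=[7,6,6,0,1,5](2) P2=[5,0,0,0,6,8](3)

Answer: 2 3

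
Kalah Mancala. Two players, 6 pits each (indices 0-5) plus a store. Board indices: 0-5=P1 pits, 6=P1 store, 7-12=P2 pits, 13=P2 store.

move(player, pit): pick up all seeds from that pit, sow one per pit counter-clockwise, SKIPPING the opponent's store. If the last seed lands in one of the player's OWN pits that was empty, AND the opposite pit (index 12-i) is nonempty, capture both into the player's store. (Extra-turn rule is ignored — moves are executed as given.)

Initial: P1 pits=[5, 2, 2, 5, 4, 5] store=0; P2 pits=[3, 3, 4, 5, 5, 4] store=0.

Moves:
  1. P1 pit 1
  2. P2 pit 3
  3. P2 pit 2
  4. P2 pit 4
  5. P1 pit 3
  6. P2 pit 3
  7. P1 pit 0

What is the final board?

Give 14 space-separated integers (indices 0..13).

Answer: 0 3 5 1 7 7 2 5 4 1 0 1 8 3

Derivation:
Move 1: P1 pit1 -> P1=[5,0,3,6,4,5](0) P2=[3,3,4,5,5,4](0)
Move 2: P2 pit3 -> P1=[6,1,3,6,4,5](0) P2=[3,3,4,0,6,5](1)
Move 3: P2 pit2 -> P1=[6,1,3,6,4,5](0) P2=[3,3,0,1,7,6](2)
Move 4: P2 pit4 -> P1=[7,2,4,7,5,5](0) P2=[3,3,0,1,0,7](3)
Move 5: P1 pit3 -> P1=[7,2,4,0,6,6](1) P2=[4,4,1,2,0,7](3)
Move 6: P2 pit3 -> P1=[7,2,4,0,6,6](1) P2=[4,4,1,0,1,8](3)
Move 7: P1 pit0 -> P1=[0,3,5,1,7,7](2) P2=[5,4,1,0,1,8](3)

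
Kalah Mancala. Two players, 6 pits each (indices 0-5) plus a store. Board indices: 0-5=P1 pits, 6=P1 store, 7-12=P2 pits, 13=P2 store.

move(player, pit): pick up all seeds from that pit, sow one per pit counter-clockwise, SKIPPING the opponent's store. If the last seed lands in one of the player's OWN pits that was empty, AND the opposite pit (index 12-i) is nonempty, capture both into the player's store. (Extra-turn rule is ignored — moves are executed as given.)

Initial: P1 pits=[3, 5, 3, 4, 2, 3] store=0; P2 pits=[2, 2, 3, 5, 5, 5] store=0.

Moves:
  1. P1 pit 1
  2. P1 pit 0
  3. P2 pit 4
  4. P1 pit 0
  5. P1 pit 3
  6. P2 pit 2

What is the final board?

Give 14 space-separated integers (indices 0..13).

Answer: 0 3 6 0 4 5 2 3 3 0 6 1 7 2

Derivation:
Move 1: P1 pit1 -> P1=[3,0,4,5,3,4](1) P2=[2,2,3,5,5,5](0)
Move 2: P1 pit0 -> P1=[0,1,5,6,3,4](1) P2=[2,2,3,5,5,5](0)
Move 3: P2 pit4 -> P1=[1,2,6,6,3,4](1) P2=[2,2,3,5,0,6](1)
Move 4: P1 pit0 -> P1=[0,3,6,6,3,4](1) P2=[2,2,3,5,0,6](1)
Move 5: P1 pit3 -> P1=[0,3,6,0,4,5](2) P2=[3,3,4,5,0,6](1)
Move 6: P2 pit2 -> P1=[0,3,6,0,4,5](2) P2=[3,3,0,6,1,7](2)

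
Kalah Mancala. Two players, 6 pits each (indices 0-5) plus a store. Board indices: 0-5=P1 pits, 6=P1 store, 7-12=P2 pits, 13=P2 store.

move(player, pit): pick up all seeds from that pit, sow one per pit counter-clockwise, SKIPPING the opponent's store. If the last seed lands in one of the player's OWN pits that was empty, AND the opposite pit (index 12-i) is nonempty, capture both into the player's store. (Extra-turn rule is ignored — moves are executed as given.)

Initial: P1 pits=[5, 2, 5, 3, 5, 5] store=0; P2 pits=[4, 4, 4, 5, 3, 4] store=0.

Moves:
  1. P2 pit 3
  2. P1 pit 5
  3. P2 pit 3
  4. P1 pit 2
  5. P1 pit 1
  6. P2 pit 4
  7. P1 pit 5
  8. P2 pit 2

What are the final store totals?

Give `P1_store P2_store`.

Answer: 3 3

Derivation:
Move 1: P2 pit3 -> P1=[6,3,5,3,5,5](0) P2=[4,4,4,0,4,5](1)
Move 2: P1 pit5 -> P1=[6,3,5,3,5,0](1) P2=[5,5,5,1,4,5](1)
Move 3: P2 pit3 -> P1=[6,3,5,3,5,0](1) P2=[5,5,5,0,5,5](1)
Move 4: P1 pit2 -> P1=[6,3,0,4,6,1](2) P2=[6,5,5,0,5,5](1)
Move 5: P1 pit1 -> P1=[6,0,1,5,7,1](2) P2=[6,5,5,0,5,5](1)
Move 6: P2 pit4 -> P1=[7,1,2,5,7,1](2) P2=[6,5,5,0,0,6](2)
Move 7: P1 pit5 -> P1=[7,1,2,5,7,0](3) P2=[6,5,5,0,0,6](2)
Move 8: P2 pit2 -> P1=[8,1,2,5,7,0](3) P2=[6,5,0,1,1,7](3)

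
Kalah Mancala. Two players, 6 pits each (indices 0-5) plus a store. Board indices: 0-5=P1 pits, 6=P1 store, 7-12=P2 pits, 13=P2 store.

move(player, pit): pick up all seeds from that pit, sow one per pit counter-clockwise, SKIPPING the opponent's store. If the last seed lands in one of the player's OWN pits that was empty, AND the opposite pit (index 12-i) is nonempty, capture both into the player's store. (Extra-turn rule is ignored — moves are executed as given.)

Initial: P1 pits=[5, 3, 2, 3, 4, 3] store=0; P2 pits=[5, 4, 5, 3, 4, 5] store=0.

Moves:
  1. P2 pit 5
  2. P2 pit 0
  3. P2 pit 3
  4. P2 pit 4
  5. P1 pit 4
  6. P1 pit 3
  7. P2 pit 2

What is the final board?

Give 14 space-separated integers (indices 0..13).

Answer: 3 6 4 0 1 5 2 2 7 0 1 1 3 11

Derivation:
Move 1: P2 pit5 -> P1=[6,4,3,4,4,3](0) P2=[5,4,5,3,4,0](1)
Move 2: P2 pit0 -> P1=[0,4,3,4,4,3](0) P2=[0,5,6,4,5,0](8)
Move 3: P2 pit3 -> P1=[1,4,3,4,4,3](0) P2=[0,5,6,0,6,1](9)
Move 4: P2 pit4 -> P1=[2,5,4,5,4,3](0) P2=[0,5,6,0,0,2](10)
Move 5: P1 pit4 -> P1=[2,5,4,5,0,4](1) P2=[1,6,6,0,0,2](10)
Move 6: P1 pit3 -> P1=[2,5,4,0,1,5](2) P2=[2,7,6,0,0,2](10)
Move 7: P2 pit2 -> P1=[3,6,4,0,1,5](2) P2=[2,7,0,1,1,3](11)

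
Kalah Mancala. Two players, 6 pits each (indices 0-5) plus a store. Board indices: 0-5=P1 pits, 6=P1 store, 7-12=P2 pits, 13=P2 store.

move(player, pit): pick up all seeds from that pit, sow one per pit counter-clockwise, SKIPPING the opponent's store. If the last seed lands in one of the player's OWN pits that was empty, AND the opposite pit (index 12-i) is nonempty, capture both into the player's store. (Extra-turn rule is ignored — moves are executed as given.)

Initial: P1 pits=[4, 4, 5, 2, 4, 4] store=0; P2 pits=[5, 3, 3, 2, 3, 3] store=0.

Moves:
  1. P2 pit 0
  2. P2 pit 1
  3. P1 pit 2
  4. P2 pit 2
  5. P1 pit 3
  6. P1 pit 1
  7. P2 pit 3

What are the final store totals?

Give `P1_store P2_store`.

Move 1: P2 pit0 -> P1=[4,4,5,2,4,4](0) P2=[0,4,4,3,4,4](0)
Move 2: P2 pit1 -> P1=[4,4,5,2,4,4](0) P2=[0,0,5,4,5,5](0)
Move 3: P1 pit2 -> P1=[4,4,0,3,5,5](1) P2=[1,0,5,4,5,5](0)
Move 4: P2 pit2 -> P1=[5,4,0,3,5,5](1) P2=[1,0,0,5,6,6](1)
Move 5: P1 pit3 -> P1=[5,4,0,0,6,6](2) P2=[1,0,0,5,6,6](1)
Move 6: P1 pit1 -> P1=[5,0,1,1,7,7](2) P2=[1,0,0,5,6,6](1)
Move 7: P2 pit3 -> P1=[6,1,1,1,7,7](2) P2=[1,0,0,0,7,7](2)

Answer: 2 2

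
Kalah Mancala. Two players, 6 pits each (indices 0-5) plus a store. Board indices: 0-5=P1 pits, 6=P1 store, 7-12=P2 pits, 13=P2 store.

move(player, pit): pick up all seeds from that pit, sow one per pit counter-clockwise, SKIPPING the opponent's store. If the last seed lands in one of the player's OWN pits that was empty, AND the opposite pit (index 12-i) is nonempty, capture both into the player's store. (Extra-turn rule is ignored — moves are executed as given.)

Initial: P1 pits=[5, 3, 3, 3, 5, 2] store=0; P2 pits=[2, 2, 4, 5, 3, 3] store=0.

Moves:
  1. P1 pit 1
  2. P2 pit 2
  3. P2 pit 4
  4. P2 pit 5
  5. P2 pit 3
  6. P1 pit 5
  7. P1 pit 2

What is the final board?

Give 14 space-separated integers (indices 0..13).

Move 1: P1 pit1 -> P1=[5,0,4,4,6,2](0) P2=[2,2,4,5,3,3](0)
Move 2: P2 pit2 -> P1=[5,0,4,4,6,2](0) P2=[2,2,0,6,4,4](1)
Move 3: P2 pit4 -> P1=[6,1,4,4,6,2](0) P2=[2,2,0,6,0,5](2)
Move 4: P2 pit5 -> P1=[7,2,5,5,6,2](0) P2=[2,2,0,6,0,0](3)
Move 5: P2 pit3 -> P1=[8,3,6,5,6,2](0) P2=[2,2,0,0,1,1](4)
Move 6: P1 pit5 -> P1=[8,3,6,5,6,0](1) P2=[3,2,0,0,1,1](4)
Move 7: P1 pit2 -> P1=[8,3,0,6,7,1](2) P2=[4,3,0,0,1,1](4)

Answer: 8 3 0 6 7 1 2 4 3 0 0 1 1 4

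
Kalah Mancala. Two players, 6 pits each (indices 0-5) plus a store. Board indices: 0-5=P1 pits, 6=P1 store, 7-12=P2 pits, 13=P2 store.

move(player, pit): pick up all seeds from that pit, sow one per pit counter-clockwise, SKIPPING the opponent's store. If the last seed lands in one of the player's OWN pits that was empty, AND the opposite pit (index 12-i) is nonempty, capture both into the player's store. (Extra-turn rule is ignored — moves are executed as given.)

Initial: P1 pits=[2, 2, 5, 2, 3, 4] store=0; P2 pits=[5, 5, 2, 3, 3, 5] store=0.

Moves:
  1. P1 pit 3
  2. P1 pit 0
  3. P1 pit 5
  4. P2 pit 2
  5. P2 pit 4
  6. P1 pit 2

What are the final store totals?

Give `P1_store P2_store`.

Answer: 2 1

Derivation:
Move 1: P1 pit3 -> P1=[2,2,5,0,4,5](0) P2=[5,5,2,3,3,5](0)
Move 2: P1 pit0 -> P1=[0,3,6,0,4,5](0) P2=[5,5,2,3,3,5](0)
Move 3: P1 pit5 -> P1=[0,3,6,0,4,0](1) P2=[6,6,3,4,3,5](0)
Move 4: P2 pit2 -> P1=[0,3,6,0,4,0](1) P2=[6,6,0,5,4,6](0)
Move 5: P2 pit4 -> P1=[1,4,6,0,4,0](1) P2=[6,6,0,5,0,7](1)
Move 6: P1 pit2 -> P1=[1,4,0,1,5,1](2) P2=[7,7,0,5,0,7](1)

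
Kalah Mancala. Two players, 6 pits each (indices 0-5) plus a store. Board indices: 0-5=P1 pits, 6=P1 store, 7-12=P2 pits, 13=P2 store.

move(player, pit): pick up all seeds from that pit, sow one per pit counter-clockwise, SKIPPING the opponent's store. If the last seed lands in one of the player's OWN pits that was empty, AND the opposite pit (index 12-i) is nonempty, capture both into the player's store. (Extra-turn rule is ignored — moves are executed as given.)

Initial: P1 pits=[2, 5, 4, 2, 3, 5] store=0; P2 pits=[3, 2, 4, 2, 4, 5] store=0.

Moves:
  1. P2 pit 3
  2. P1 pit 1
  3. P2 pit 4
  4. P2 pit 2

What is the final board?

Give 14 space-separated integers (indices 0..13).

Move 1: P2 pit3 -> P1=[2,5,4,2,3,5](0) P2=[3,2,4,0,5,6](0)
Move 2: P1 pit1 -> P1=[2,0,5,3,4,6](1) P2=[3,2,4,0,5,6](0)
Move 3: P2 pit4 -> P1=[3,1,6,3,4,6](1) P2=[3,2,4,0,0,7](1)
Move 4: P2 pit2 -> P1=[3,1,6,3,4,6](1) P2=[3,2,0,1,1,8](2)

Answer: 3 1 6 3 4 6 1 3 2 0 1 1 8 2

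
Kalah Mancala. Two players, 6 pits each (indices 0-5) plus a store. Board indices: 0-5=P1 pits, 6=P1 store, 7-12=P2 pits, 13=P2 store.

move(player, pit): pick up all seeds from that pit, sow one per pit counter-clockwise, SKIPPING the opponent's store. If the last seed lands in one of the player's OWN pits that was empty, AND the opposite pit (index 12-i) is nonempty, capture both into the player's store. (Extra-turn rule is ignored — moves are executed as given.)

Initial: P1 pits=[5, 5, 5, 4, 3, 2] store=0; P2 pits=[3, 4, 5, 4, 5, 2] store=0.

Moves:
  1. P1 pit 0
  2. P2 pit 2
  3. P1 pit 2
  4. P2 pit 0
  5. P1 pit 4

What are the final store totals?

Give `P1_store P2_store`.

Move 1: P1 pit0 -> P1=[0,6,6,5,4,3](0) P2=[3,4,5,4,5,2](0)
Move 2: P2 pit2 -> P1=[1,6,6,5,4,3](0) P2=[3,4,0,5,6,3](1)
Move 3: P1 pit2 -> P1=[1,6,0,6,5,4](1) P2=[4,5,0,5,6,3](1)
Move 4: P2 pit0 -> P1=[1,6,0,6,5,4](1) P2=[0,6,1,6,7,3](1)
Move 5: P1 pit4 -> P1=[1,6,0,6,0,5](2) P2=[1,7,2,6,7,3](1)

Answer: 2 1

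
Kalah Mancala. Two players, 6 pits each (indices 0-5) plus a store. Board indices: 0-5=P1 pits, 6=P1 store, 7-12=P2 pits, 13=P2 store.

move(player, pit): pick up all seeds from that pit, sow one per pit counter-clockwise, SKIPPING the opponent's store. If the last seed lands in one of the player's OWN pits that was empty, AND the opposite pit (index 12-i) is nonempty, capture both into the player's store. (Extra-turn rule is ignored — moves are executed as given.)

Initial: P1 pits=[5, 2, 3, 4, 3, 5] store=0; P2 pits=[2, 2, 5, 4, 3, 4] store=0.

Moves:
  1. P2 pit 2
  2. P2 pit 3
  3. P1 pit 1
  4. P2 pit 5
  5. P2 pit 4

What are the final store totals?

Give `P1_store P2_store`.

Move 1: P2 pit2 -> P1=[6,2,3,4,3,5](0) P2=[2,2,0,5,4,5](1)
Move 2: P2 pit3 -> P1=[7,3,3,4,3,5](0) P2=[2,2,0,0,5,6](2)
Move 3: P1 pit1 -> P1=[7,0,4,5,4,5](0) P2=[2,2,0,0,5,6](2)
Move 4: P2 pit5 -> P1=[8,1,5,6,5,5](0) P2=[2,2,0,0,5,0](3)
Move 5: P2 pit4 -> P1=[9,2,6,6,5,5](0) P2=[2,2,0,0,0,1](4)

Answer: 0 4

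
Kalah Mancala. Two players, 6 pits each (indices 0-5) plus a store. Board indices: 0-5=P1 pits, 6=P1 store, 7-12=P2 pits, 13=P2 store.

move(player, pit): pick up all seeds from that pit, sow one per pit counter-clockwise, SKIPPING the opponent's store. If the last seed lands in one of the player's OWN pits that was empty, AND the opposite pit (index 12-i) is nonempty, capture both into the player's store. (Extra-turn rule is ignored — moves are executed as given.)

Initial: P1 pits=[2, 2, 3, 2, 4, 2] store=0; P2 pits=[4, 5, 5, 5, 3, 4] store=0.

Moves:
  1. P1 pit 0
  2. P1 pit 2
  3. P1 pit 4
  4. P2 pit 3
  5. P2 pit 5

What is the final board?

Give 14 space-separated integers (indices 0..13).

Move 1: P1 pit0 -> P1=[0,3,4,2,4,2](0) P2=[4,5,5,5,3,4](0)
Move 2: P1 pit2 -> P1=[0,3,0,3,5,3](1) P2=[4,5,5,5,3,4](0)
Move 3: P1 pit4 -> P1=[0,3,0,3,0,4](2) P2=[5,6,6,5,3,4](0)
Move 4: P2 pit3 -> P1=[1,4,0,3,0,4](2) P2=[5,6,6,0,4,5](1)
Move 5: P2 pit5 -> P1=[2,5,1,4,0,4](2) P2=[5,6,6,0,4,0](2)

Answer: 2 5 1 4 0 4 2 5 6 6 0 4 0 2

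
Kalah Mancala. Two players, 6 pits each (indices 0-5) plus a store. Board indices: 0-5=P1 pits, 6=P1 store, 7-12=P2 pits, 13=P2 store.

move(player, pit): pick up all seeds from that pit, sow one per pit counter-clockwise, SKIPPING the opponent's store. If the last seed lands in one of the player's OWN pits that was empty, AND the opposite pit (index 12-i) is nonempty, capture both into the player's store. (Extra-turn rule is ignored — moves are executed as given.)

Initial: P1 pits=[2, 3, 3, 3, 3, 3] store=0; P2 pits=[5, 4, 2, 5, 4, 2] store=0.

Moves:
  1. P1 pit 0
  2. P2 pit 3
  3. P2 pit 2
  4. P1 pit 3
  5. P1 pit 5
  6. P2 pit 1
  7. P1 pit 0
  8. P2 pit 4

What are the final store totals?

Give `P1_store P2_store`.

Answer: 2 3

Derivation:
Move 1: P1 pit0 -> P1=[0,4,4,3,3,3](0) P2=[5,4,2,5,4,2](0)
Move 2: P2 pit3 -> P1=[1,5,4,3,3,3](0) P2=[5,4,2,0,5,3](1)
Move 3: P2 pit2 -> P1=[1,5,4,3,3,3](0) P2=[5,4,0,1,6,3](1)
Move 4: P1 pit3 -> P1=[1,5,4,0,4,4](1) P2=[5,4,0,1,6,3](1)
Move 5: P1 pit5 -> P1=[1,5,4,0,4,0](2) P2=[6,5,1,1,6,3](1)
Move 6: P2 pit1 -> P1=[1,5,4,0,4,0](2) P2=[6,0,2,2,7,4](2)
Move 7: P1 pit0 -> P1=[0,6,4,0,4,0](2) P2=[6,0,2,2,7,4](2)
Move 8: P2 pit4 -> P1=[1,7,5,1,5,0](2) P2=[6,0,2,2,0,5](3)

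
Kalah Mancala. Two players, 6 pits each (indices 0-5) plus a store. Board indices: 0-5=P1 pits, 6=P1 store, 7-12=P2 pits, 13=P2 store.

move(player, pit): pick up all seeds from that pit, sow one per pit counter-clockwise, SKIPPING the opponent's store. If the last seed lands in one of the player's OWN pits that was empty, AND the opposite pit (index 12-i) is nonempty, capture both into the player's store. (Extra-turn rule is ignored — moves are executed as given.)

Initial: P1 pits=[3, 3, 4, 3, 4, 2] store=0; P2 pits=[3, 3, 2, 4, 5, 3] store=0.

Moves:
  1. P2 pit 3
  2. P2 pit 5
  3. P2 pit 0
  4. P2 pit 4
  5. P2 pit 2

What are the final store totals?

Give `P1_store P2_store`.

Answer: 0 9

Derivation:
Move 1: P2 pit3 -> P1=[4,3,4,3,4,2](0) P2=[3,3,2,0,6,4](1)
Move 2: P2 pit5 -> P1=[5,4,5,3,4,2](0) P2=[3,3,2,0,6,0](2)
Move 3: P2 pit0 -> P1=[5,4,0,3,4,2](0) P2=[0,4,3,0,6,0](8)
Move 4: P2 pit4 -> P1=[6,5,1,4,4,2](0) P2=[0,4,3,0,0,1](9)
Move 5: P2 pit2 -> P1=[6,5,1,4,4,2](0) P2=[0,4,0,1,1,2](9)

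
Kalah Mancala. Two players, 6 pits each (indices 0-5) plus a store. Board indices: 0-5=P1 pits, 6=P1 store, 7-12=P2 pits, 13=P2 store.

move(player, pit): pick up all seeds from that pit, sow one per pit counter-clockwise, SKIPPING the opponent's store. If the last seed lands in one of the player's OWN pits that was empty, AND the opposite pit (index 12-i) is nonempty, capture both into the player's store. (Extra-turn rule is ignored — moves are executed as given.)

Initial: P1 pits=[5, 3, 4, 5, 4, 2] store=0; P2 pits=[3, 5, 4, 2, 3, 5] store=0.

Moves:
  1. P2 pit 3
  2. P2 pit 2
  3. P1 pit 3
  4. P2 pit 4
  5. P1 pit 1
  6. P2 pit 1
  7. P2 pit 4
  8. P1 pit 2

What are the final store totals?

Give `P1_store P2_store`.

Move 1: P2 pit3 -> P1=[5,3,4,5,4,2](0) P2=[3,5,4,0,4,6](0)
Move 2: P2 pit2 -> P1=[5,3,4,5,4,2](0) P2=[3,5,0,1,5,7](1)
Move 3: P1 pit3 -> P1=[5,3,4,0,5,3](1) P2=[4,6,0,1,5,7](1)
Move 4: P2 pit4 -> P1=[6,4,5,0,5,3](1) P2=[4,6,0,1,0,8](2)
Move 5: P1 pit1 -> P1=[6,0,6,1,6,4](1) P2=[4,6,0,1,0,8](2)
Move 6: P2 pit1 -> P1=[7,0,6,1,6,4](1) P2=[4,0,1,2,1,9](3)
Move 7: P2 pit4 -> P1=[7,0,6,1,6,4](1) P2=[4,0,1,2,0,10](3)
Move 8: P1 pit2 -> P1=[7,0,0,2,7,5](2) P2=[5,1,1,2,0,10](3)

Answer: 2 3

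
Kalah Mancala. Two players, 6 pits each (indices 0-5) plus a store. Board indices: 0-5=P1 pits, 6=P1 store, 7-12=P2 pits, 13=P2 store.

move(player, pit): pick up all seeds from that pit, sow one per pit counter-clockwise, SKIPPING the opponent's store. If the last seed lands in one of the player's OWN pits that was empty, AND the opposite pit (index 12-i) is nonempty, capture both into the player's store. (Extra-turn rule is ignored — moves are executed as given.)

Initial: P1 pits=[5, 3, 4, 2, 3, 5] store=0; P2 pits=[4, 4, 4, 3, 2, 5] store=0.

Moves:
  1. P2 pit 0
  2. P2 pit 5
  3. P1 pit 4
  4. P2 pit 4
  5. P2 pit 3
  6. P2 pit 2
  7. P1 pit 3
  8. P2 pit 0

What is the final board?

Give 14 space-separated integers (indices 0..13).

Answer: 9 4 5 0 1 7 2 0 6 0 1 2 3 4

Derivation:
Move 1: P2 pit0 -> P1=[5,3,4,2,3,5](0) P2=[0,5,5,4,3,5](0)
Move 2: P2 pit5 -> P1=[6,4,5,3,3,5](0) P2=[0,5,5,4,3,0](1)
Move 3: P1 pit4 -> P1=[6,4,5,3,0,6](1) P2=[1,5,5,4,3,0](1)
Move 4: P2 pit4 -> P1=[7,4,5,3,0,6](1) P2=[1,5,5,4,0,1](2)
Move 5: P2 pit3 -> P1=[8,4,5,3,0,6](1) P2=[1,5,5,0,1,2](3)
Move 6: P2 pit2 -> P1=[9,4,5,3,0,6](1) P2=[1,5,0,1,2,3](4)
Move 7: P1 pit3 -> P1=[9,4,5,0,1,7](2) P2=[1,5,0,1,2,3](4)
Move 8: P2 pit0 -> P1=[9,4,5,0,1,7](2) P2=[0,6,0,1,2,3](4)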